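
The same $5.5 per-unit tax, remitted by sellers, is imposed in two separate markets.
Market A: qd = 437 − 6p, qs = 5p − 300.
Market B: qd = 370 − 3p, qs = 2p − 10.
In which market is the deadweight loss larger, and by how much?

Market A: pre-tax p* = $67, q* = 35; post-tax q = 20; deadweight loss = $41.25.
Market B: pre-tax p* = $76, q* = 142; post-tax q = 135.4; deadweight loss = $18.15.
Difference: $41.25 vs $18.15 → market A is larger by $23.1.

Market A, by $23.1.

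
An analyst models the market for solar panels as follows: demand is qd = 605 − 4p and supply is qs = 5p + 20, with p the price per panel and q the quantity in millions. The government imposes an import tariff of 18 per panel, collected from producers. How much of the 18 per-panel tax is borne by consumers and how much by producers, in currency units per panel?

Consumers bear 10 per panel; producers bear 8 per panel.

Without the tax, 605 − 4p = 5p + 20 gives 9p = 585, so p* = 65 and q* = 345.
With the tax collected from producers, supply shifts: qs = 5(p − 18) + 20.
Solving gives q = 305 with consumers paying 75 and producers receiving 57 (the 18 wedge).
Burden on consumers: 10; on producers: 8. (They sum to 18.)
The less price-elastic side of the market bears the larger share of a per-unit tax.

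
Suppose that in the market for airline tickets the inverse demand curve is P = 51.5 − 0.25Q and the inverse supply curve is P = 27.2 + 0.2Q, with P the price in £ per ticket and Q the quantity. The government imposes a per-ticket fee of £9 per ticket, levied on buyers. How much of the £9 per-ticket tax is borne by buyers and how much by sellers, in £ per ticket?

Buyers bear £5 per ticket; sellers bear £4 per ticket.

Inverting to Q(P) form: Qd = 206 − 4P; Qs = 5P − 136.
Before the tax: set 206 − 4P = 5P − 136 → P* = £38, Q* = 54.
With the tax collected from buyers, demand (in seller-price terms) shifts: Qd = 206 − 4(P + 9).
New equilibrium: buyers pay £43, sellers receive £34, Q = 34. (Wedge: Pb − Ps = 9.)
Burden on buyers: £5; on sellers: £4. (They sum to £9.)
The less price-elastic side of the market bears the larger share of a per-unit tax.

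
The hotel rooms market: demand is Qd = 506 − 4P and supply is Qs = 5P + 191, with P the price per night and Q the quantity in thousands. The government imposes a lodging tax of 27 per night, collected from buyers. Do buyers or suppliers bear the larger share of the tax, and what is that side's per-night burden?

Buyers bear the larger share: 15 per night.

Before the tax: set 506 − 4P = 5P + 191 → P* = 35, Q* = 366.
With the tax collected from buyers, demand (in seller-price terms) shifts: Qd = 506 − 4(P + 27).
Solving gives Q = 306 with buyers paying 50 and suppliers receiving 23 (the 27 wedge).
Per-night burden: buyers 15, suppliers 12.
Buyers take the larger share because demand is less price-elastic here (demand slope 4 vs supply slope 5).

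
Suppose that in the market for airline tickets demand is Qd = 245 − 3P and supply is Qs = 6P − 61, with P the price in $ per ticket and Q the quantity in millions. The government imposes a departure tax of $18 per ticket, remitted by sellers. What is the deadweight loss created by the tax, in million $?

Before the tax: set 245 − 3P = 6P − 61 → P* = $34, Q* = 143.
With the tax collected from sellers, supply shifts: Qs = 6(P − 18) − 61.
Solving gives Q = 107 with consumers paying $46 and sellers receiving $28 (the $18 wedge).
Quantity falls by |ΔQ| = |143 − 107| = 36.
DWL = ½ · t · |ΔQ| = ½ · 18 · 36 = $324.

Deadweight loss = $324 million.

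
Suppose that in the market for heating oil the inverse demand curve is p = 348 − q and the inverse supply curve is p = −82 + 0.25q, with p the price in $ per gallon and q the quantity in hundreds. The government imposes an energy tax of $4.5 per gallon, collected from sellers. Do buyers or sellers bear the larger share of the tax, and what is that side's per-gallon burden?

Buyers bear the larger share: $3.6 per gallon.

Rewrite in direct form: qd = 348 − p and qs = 4p + 328.
Before the tax: set 348 − p = 4p + 328 → p* = $4, q* = 344.
With the tax collected from sellers, supply shifts: qs = 4(p − 4.5) + 328.
New equilibrium: buyers pay $7.6, sellers receive $3.1, q = 340.4. (Wedge: pb − ps = 4.5.)
Per-gallon burden: buyers $3.6, sellers $0.9.
Buyers take the larger share because demand is less price-elastic here (demand slope 1 vs supply slope 4).
The less price-elastic side of the market bears the larger share of a per-unit tax.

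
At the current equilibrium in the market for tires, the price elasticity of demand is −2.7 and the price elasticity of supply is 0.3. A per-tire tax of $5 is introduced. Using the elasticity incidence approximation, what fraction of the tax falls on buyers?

Incidence ratio: buyers' share ≈ εs / (εs + |εd|) = 0.3 / (0.3 + 2.7) = 0.1.
Supply is the less elastic side, so buyers bear the smaller share.

Buyers' share ≈ 0.1.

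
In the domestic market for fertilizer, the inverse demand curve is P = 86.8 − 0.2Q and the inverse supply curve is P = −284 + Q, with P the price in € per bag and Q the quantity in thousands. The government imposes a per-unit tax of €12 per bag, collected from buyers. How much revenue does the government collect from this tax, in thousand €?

Tax revenue = €3588 thousand.

Rewrite in direct form: Qd = 434 − 5P and Qs = P + 284.
Without the tax, 434 − 5P = P + 284 gives 6P = 150, so P* = €25 and Q* = 309.
With the tax collected from buyers, demand (in seller-price terms) shifts: Qd = 434 − 5(P + 12).
New equilibrium: buyers pay €27, producers receive €15, Q = 299. (Wedge: Pb − Ps = 12.)
Revenue = t · Q = 12 · 299 = €3588.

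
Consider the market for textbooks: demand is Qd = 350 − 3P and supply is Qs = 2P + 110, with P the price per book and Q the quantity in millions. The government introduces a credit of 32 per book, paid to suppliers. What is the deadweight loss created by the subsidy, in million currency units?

Deadweight loss = 614.4 million.

Without the subsidy, 350 − 3P = 2P + 110 gives 5P = 240, so P* = 48 and Q* = 206.
With a per-unit subsidy paid to suppliers, each receives P + 32 per unit sold, so supply becomes Qs = 2(P + 32) + 110.
Solving gives Q = 244.4 with consumers paying 35.2 and suppliers receiving 67.2 (the 32 wedge).
Quantity rises by |ΔQ| = |206 − 244.4| = 38.4.
DWL = ½ · t · |ΔQ| = ½ · 32 · 38.4 = 614.4.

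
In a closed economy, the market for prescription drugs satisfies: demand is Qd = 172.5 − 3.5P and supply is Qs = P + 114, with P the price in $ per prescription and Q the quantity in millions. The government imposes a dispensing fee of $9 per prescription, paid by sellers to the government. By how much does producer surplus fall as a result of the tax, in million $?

Producer surplus falls by $864.5 million.

Before the tax: set 172.5 − 3.5P = P + 114 → P* = $13, Q* = 127.
With the tax collected from sellers, supply shifts: Qs = (P − 9) + 114.
New equilibrium: consumers pay $15, sellers receive $6, Q = 120. (Wedge: Pb − Ps = 9.)
ΔPS is the trapezoid between Q = 120 and Q = 127 of height $7: ½ · (127 + 120) · 7 = $864.5.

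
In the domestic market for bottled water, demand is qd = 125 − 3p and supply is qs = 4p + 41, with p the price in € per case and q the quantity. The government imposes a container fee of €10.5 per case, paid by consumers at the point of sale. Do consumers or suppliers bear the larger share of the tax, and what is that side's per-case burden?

Consumers bear the larger share: €6 per case.

Before the tax: set 125 − 3p = 4p + 41 → p* = €12, q* = 89.
With the tax collected from consumers, demand (in seller-price terms) shifts: qd = 125 − 3(p + 10.5).
Solving gives q = 71 with consumers paying €18 and suppliers receiving €7.5 (the €10.5 wedge).
Per-case burden: consumers €6, suppliers €4.5.
Consumers take the larger share because demand is less price-elastic here (demand slope 3 vs supply slope 4).
The less price-elastic side of the market bears the larger share of a per-unit tax.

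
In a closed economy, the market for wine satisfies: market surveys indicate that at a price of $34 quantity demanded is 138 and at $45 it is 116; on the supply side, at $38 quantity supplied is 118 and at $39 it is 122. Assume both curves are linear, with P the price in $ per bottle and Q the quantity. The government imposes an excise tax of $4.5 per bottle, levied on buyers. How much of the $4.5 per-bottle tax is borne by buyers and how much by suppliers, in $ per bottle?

Buyers bear $3 per bottle; suppliers bear $1.5 per bottle.

Demand slope: (116 − 138)/(45 − 34) = -2, so Qd = 206 − 2P.
Supply slope: (122 − 118)/(39 − 38) = 4, so Qs = 4P − 34.
Without the tax, 206 − 2P = 4P − 34 gives 6P = 240, so P* = $40 and Q* = 126.
With the tax collected from buyers, demand (in seller-price terms) shifts: Qd = 206 − 2(P + 4.5).
Solving gives Q = 120 with buyers paying $43 and suppliers receiving $38.5 (the $4.5 wedge).
Burden on buyers: $3; on suppliers: $1.5. (They sum to $4.5.)
The less price-elastic side of the market bears the larger share of a per-unit tax.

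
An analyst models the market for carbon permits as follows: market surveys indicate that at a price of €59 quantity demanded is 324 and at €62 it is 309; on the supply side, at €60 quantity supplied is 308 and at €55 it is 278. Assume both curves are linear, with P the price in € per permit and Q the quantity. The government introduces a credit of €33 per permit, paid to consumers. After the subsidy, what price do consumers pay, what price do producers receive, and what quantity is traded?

Demand slope: (309 − 324)/(62 − 59) = -5, so Qd = 619 − 5P.
Supply slope: (278 − 308)/(55 − 60) = 6, so Qs = 6P − 52.
Before the subsidy: set 619 − 5P = 6P − 52 → P* = €61, Q* = 314.
With a per-unit subsidy paid to consumers, each effectively pays P − 33, so demand becomes Qd = 619 − 5(P − 33).
New equilibrium: consumers pay €43, producers receive €76, Q = 404. (Wedge: Pb − Ps = −33.)

Consumers pay €43; producers receive €76; quantity = 404.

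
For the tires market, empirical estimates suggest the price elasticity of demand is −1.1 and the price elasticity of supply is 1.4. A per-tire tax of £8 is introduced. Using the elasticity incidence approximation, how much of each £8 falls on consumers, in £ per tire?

Consumers bear ≈ £4.48 per tire.

Incidence ratio: consumers' share ≈ εs / (εs + |εd|) = 1.4 / (1.4 + 1.1) = 0.56.
So consumers bear ≈ 0.56 × £8 = £4.48; sellers bear £3.52.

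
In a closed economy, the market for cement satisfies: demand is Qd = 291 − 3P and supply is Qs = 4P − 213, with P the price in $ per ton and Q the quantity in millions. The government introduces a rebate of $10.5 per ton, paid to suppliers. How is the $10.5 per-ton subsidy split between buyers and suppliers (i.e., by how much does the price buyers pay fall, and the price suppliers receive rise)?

Buyers gain $6 per ton; suppliers gain $4.5 per ton.

Before the subsidy: set 291 − 3P = 4P − 213 → P* = $72, Q* = 75.
With a per-unit subsidy paid to suppliers, each receives P + 10.5 per unit sold, so supply becomes Qs = 4(P + 10.5) − 213.
New equilibrium: buyers pay $66, suppliers receive $76.5, Q = 93. (Wedge: Pb − Ps = −10.5.)
Gain to buyers: $6; to suppliers: $4.5. (They sum to $10.5.)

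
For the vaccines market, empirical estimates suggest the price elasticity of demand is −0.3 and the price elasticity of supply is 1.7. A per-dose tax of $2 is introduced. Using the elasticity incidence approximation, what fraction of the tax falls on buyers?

Incidence ratio: buyers' share ≈ εs / (εs + |εd|) = 1.7 / (1.7 + 0.3) = 0.85.
Supply is the more elastic side, so buyers bear the larger share.

Buyers' share ≈ 0.85.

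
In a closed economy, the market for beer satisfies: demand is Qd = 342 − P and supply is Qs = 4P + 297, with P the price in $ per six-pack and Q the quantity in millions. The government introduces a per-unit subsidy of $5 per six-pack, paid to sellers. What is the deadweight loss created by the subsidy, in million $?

Before the subsidy: set 342 − P = 4P + 297 → P* = $9, Q* = 333.
With a per-unit subsidy paid to sellers, each receives P + 5 per unit sold, so supply becomes Qs = 4(P + 5) + 297.
New equilibrium: buyers pay $5, sellers receive $10, Q = 337. (Wedge: Pb − Ps = −5.)
Quantity rises by |ΔQ| = |333 − 337| = 4.
DWL = ½ · t · |ΔQ| = ½ · 5 · 4 = $10.

Deadweight loss = $10 million.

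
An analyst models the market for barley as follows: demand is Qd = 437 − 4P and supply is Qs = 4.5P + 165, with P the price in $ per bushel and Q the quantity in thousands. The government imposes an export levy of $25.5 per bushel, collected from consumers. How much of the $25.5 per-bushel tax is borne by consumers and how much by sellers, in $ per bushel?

Before the tax: set 437 − 4P = 4.5P + 165 → P* = $32, Q* = 309.
With the tax collected from consumers, demand (in seller-price terms) shifts: Qd = 437 − 4(P + 25.5).
Solving gives Q = 255 with consumers paying $45.5 and sellers receiving $20 (the $25.5 wedge).
Burden on consumers: $13.5; on sellers: $12. (They sum to $25.5.)
The less price-elastic side of the market bears the larger share of a per-unit tax.

Consumers bear $13.5 per bushel; sellers bear $12 per bushel.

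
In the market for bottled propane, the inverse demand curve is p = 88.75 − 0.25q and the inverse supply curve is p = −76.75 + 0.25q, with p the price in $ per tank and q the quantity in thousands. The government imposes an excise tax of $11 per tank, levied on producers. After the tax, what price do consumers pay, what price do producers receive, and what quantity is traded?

Rewrite in direct form: qd = 355 − 4p and qs = 4p + 307.
Without the tax, 355 − 4p = 4p + 307 gives 8p = 48, so p* = $6 and q* = 331.
With the tax collected from producers, supply shifts: qs = 4(p − 11) + 307.
New equilibrium: consumers pay $11.5, producers receive $0.5, q = 309. (Wedge: pb − ps = 11.)

Consumers pay $11.5; producers receive $0.5; quantity = 309.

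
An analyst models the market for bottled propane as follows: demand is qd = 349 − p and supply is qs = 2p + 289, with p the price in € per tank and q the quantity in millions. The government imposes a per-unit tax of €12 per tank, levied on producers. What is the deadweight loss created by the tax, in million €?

Deadweight loss = €48 million.

Before the tax: set 349 − p = 2p + 289 → p* = €20, q* = 329.
With the tax collected from producers, supply shifts: qs = 2(p − 12) + 289.
Solving gives q = 321 with buyers paying €28 and producers receiving €16 (the €12 wedge).
Quantity falls by |ΔQ| = |329 − 321| = 8.
DWL = ½ · t · |ΔQ| = ½ · 12 · 8 = €48.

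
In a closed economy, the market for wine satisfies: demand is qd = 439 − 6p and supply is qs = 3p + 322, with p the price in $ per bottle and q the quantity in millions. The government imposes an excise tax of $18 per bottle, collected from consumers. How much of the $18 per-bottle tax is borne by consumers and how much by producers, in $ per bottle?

Consumers bear $6 per bottle; producers bear $12 per bottle.

Without the tax, 439 − 6p = 3p + 322 gives 9p = 117, so p* = $13 and q* = 361.
With the tax collected from consumers, demand (in seller-price terms) shifts: qd = 439 − 6(p + 18).
New equilibrium: consumers pay $19, producers receive $1, q = 325. (Wedge: pb − ps = 18.)
Burden on consumers: $6; on producers: $12. (They sum to $18.)
The less price-elastic side of the market bears the larger share of a per-unit tax.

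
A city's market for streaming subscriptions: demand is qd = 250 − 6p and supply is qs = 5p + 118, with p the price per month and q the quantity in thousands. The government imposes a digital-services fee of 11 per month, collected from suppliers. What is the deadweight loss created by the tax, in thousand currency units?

Before the tax: set 250 − 6p = 5p + 118 → p* = 12, q* = 178.
With the tax collected from suppliers, supply shifts: qs = 5(p − 11) + 118.
New equilibrium: consumers pay 17, suppliers receive 6, q = 148. (Wedge: pb − ps = 11.)
Quantity falls by |ΔQ| = |178 − 148| = 30.
DWL = ½ · t · |ΔQ| = ½ · 11 · 30 = 165.

Deadweight loss = 165 thousand.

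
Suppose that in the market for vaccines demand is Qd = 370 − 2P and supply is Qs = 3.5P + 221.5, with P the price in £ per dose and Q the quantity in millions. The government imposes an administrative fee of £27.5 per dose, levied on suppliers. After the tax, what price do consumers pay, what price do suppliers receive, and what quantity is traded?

Consumers pay £44.5; suppliers receive £17; quantity = 281.

Before the tax: set 370 − 2P = 3.5P + 221.5 → P* = £27, Q* = 316.
With the tax collected from suppliers, supply shifts: Qs = 3.5(P − 27.5) + 221.5.
New equilibrium: consumers pay £44.5, suppliers receive £17, Q = 281. (Wedge: Pb − Ps = 27.5.)
The less price-elastic side of the market bears the larger share of a per-unit tax.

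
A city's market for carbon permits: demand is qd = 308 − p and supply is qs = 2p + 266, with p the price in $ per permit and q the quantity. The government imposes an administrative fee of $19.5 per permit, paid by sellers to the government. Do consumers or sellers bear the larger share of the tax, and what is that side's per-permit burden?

Consumers bear the larger share: $13 per permit.

Without the tax, 308 − p = 2p + 266 gives 3p = 42, so p* = $14 and q* = 294.
With the tax collected from sellers, supply shifts: qs = 2(p − 19.5) + 266.
New equilibrium: consumers pay $27, sellers receive $7.5, q = 281. (Wedge: pb − ps = 19.5.)
Per-permit burden: consumers $13, sellers $6.5.
Consumers take the larger share because demand is less price-elastic here (demand slope 1 vs supply slope 2).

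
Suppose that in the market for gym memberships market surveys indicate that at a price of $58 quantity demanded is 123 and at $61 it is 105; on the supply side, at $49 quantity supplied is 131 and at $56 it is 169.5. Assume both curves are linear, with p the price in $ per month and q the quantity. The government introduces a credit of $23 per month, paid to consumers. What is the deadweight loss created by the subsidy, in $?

Deadweight loss = $759.

Demand slope: (105 − 123)/(61 − 58) = -6, so qd = 471 − 6p.
Supply slope: (169.5 − 131)/(56 − 49) = 5.5, so qs = 5.5p − 138.5.
Before the subsidy: set 471 − 6p = 5.5p − 138.5 → p* = $53, q* = 153.
With a per-unit subsidy paid to consumers, each effectively pays p − 23, so demand becomes qd = 471 − 6(p − 23).
Solving gives q = 219 with consumers paying $42 and suppliers receiving $65 (the $23 wedge).
Quantity rises by |ΔQ| = |153 − 219| = 66.
DWL = ½ · t · |ΔQ| = ½ · 23 · 66 = $759.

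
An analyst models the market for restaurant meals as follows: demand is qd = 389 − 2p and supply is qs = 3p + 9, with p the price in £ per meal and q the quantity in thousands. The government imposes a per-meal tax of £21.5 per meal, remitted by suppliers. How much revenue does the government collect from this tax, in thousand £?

Before the tax: set 389 − 2p = 3p + 9 → p* = £76, q* = 237.
With the tax collected from suppliers, supply shifts: qs = 3(p − 21.5) + 9.
New equilibrium: consumers pay £88.9, suppliers receive £67.4, q = 211.2. (Wedge: pb − ps = 21.5.)
Revenue = t · Q = 21.5 · 211.2 = £4540.8.

Tax revenue = £4540.8 thousand.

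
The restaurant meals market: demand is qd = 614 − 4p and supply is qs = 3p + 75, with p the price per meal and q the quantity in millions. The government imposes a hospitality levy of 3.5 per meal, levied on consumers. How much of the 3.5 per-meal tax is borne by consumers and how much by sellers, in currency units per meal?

Consumers bear 1.5 per meal; sellers bear 2 per meal.

Without the tax, 614 − 4p = 3p + 75 gives 7p = 539, so p* = 77 and q* = 306.
With the tax collected from consumers, demand (in seller-price terms) shifts: qd = 614 − 4(p + 3.5).
New equilibrium: consumers pay 78.5, sellers receive 75, q = 300. (Wedge: pb − ps = 3.5.)
Burden on consumers: 1.5; on sellers: 2. (They sum to 3.5.)
The less price-elastic side of the market bears the larger share of a per-unit tax.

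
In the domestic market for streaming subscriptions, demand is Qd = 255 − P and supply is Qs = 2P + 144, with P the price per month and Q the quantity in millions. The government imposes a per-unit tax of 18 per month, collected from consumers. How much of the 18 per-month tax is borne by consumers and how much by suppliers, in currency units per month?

Without the tax, 255 − P = 2P + 144 gives 3P = 111, so P* = 37 and Q* = 218.
With the tax collected from consumers, demand (in seller-price terms) shifts: Qd = 255 − (P + 18).
Solving gives Q = 206 with consumers paying 49 and suppliers receiving 31 (the 18 wedge).
Burden on consumers: 12; on suppliers: 6. (They sum to 18.)
The less price-elastic side of the market bears the larger share of a per-unit tax.

Consumers bear 12 per month; suppliers bear 6 per month.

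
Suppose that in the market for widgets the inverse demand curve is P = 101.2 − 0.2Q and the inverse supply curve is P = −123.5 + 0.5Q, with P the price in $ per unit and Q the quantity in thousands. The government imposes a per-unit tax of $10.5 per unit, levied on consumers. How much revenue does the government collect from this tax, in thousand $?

Tax revenue = $3213 thousand.

Inverting to Q(P) form: Qd = 506 − 5P; Qs = 2P + 247.
Before the tax: set 506 − 5P = 2P + 247 → P* = $37, Q* = 321.
With the tax collected from consumers, demand (in seller-price terms) shifts: Qd = 506 − 5(P + 10.5).
New equilibrium: consumers pay $40, sellers receive $29.5, Q = 306. (Wedge: Pb − Ps = 10.5.)
Revenue = t · Q = 10.5 · 306 = $3213.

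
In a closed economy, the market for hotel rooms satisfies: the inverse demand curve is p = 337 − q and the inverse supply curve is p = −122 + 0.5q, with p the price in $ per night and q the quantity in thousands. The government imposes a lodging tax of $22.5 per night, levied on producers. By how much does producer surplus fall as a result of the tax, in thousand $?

Producer surplus falls by $2238.75 thousand.

Rewrite in direct form: qd = 337 − p and qs = 2p + 244.
Without the tax, 337 − p = 2p + 244 gives 3p = 93, so p* = $31 and q* = 306.
With the tax collected from producers, supply shifts: qs = 2(p − 22.5) + 244.
Solving gives q = 291 with buyers paying $46 and producers receiving $23.5 (the $22.5 wedge).
ΔPS is the trapezoid between Q = 291 and Q = 306 of height $7.5: ½ · (306 + 291) · 7.5 = $2238.75.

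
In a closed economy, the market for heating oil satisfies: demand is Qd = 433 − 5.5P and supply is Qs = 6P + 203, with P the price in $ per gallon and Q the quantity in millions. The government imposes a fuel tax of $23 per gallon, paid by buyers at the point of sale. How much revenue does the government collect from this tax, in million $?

Before the tax: set 433 − 5.5P = 6P + 203 → P* = $20, Q* = 323.
With the tax collected from buyers, demand (in seller-price terms) shifts: Qd = 433 − 5.5(P + 23).
Solving gives Q = 257 with buyers paying $32 and producers receiving $9 (the $23 wedge).
Revenue = t · Q = 23 · 257 = $5911.

Tax revenue = $5911 million.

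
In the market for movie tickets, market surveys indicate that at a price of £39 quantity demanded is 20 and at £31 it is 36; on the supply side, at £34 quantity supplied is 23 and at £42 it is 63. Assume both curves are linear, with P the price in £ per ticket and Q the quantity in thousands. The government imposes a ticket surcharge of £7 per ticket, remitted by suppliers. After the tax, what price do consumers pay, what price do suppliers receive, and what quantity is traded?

Consumers pay £40; suppliers receive £33; quantity = 18.

Demand slope: (36 − 20)/(31 − 39) = -2, so Qd = 98 − 2P.
Supply slope: (63 − 23)/(42 − 34) = 5, so Qs = 5P − 147.
Before the tax: set 98 − 2P = 5P − 147 → P* = £35, Q* = 28.
With the tax collected from suppliers, supply shifts: Qs = 5(P − 7) − 147.
New equilibrium: consumers pay £40, suppliers receive £33, Q = 18. (Wedge: Pb − Ps = 7.)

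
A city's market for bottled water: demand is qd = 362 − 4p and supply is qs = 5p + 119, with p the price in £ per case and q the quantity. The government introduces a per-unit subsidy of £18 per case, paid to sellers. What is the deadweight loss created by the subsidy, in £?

Deadweight loss = £360.

Without the subsidy, 362 − 4p = 5p + 119 gives 9p = 243, so p* = £27 and q* = 254.
With a per-unit subsidy paid to sellers, each receives p + 18 per unit sold, so supply becomes qs = 5(p + 18) + 119.
Solving gives q = 294 with buyers paying £17 and sellers receiving £35 (the £18 wedge).
Quantity rises by |ΔQ| = |254 − 294| = 40.
DWL = ½ · t · |ΔQ| = ½ · 18 · 40 = £360.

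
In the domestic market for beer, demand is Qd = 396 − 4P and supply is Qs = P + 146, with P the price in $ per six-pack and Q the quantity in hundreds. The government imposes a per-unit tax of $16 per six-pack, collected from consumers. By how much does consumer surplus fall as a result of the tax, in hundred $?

Consumer surplus falls by $606.72 hundred.

Without the tax, 396 − 4P = P + 146 gives 5P = 250, so P* = $50 and Q* = 196.
With the tax collected from consumers, demand (in seller-price terms) shifts: Qd = 396 − 4(P + 16).
New equilibrium: consumers pay $53.2, suppliers receive $37.2, Q = 183.2. (Wedge: Pb − Ps = 16.)
ΔCS is the trapezoid between Q = 183.2 and Q = 196 of height $3.2: ½ · (196 + 183.2) · 3.2 = $606.72.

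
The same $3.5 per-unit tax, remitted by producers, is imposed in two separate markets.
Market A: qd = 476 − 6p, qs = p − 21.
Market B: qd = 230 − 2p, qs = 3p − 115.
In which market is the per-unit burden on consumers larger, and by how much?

Market A: pre-tax p* = $71, q* = 50; post-tax q = 47; per-unit burden on consumers = $0.5.
Market B: pre-tax p* = $69, q* = 92; post-tax q = 87.8; per-unit burden on consumers = $2.1.
Difference: $0.5 vs $2.1 → market B is larger by $1.6.

Market B, by $1.6.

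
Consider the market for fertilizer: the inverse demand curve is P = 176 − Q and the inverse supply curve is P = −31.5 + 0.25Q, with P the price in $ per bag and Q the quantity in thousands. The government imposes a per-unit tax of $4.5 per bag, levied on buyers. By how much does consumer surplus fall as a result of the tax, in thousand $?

Rewrite in direct form: Qd = 176 − P and Qs = 4P + 126.
Before the tax: set 176 − P = 4P + 126 → P* = $10, Q* = 166.
With the tax collected from buyers, demand (in seller-price terms) shifts: Qd = 176 − (P + 4.5).
Solving gives Q = 162.4 with buyers paying $13.6 and producers receiving $9.1 (the $4.5 wedge).
ΔCS is the trapezoid between Q = 162.4 and Q = 166 of height $3.6: ½ · (166 + 162.4) · 3.6 = $591.12.

Consumer surplus falls by $591.12 thousand.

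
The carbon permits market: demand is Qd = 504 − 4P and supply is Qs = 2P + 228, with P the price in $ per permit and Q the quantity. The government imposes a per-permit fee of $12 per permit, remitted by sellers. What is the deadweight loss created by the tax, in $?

Before the tax: set 504 − 4P = 2P + 228 → P* = $46, Q* = 320.
With the tax collected from sellers, supply shifts: Qs = 2(P − 12) + 228.
New equilibrium: consumers pay $50, sellers receive $38, Q = 304. (Wedge: Pb − Ps = 12.)
Quantity falls by |ΔQ| = |320 − 304| = 16.
DWL = ½ · t · |ΔQ| = ½ · 12 · 16 = $96.

Deadweight loss = $96.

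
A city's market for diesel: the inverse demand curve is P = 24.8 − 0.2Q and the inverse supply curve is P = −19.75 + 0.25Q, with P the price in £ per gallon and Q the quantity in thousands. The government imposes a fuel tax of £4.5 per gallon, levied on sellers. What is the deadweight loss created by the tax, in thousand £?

Inverting to Q(P) form: Qd = 124 − 5P; Qs = 4P + 79.
Without the tax, 124 − 5P = 4P + 79 gives 9P = 45, so P* = £5 and Q* = 99.
With the tax collected from sellers, supply shifts: Qs = 4(P − 4.5) + 79.
Solving gives Q = 89 with consumers paying £7 and sellers receiving £2.5 (the £4.5 wedge).
Quantity falls by |ΔQ| = |99 − 89| = 10.
DWL = ½ · t · |ΔQ| = ½ · 4.5 · 10 = £22.5.

Deadweight loss = £22.5 thousand.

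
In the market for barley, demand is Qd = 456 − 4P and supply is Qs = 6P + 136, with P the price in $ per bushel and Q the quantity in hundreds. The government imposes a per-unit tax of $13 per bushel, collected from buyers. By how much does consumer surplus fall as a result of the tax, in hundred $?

Consumer surplus falls by $2436.72 hundred.

Before the tax: set 456 − 4P = 6P + 136 → P* = $32, Q* = 328.
With the tax collected from buyers, demand (in seller-price terms) shifts: Qd = 456 − 4(P + 13).
Solving gives Q = 296.8 with buyers paying $39.8 and sellers receiving $26.8 (the $13 wedge).
ΔCS is the trapezoid between Q = 296.8 and Q = 328 of height $7.8: ½ · (328 + 296.8) · 7.8 = $2436.72.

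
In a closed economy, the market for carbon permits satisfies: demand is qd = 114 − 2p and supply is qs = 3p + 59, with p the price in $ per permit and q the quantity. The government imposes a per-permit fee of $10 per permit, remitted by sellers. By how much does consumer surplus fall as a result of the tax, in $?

Without the tax, 114 − 2p = 3p + 59 gives 5p = 55, so p* = $11 and q* = 92.
With the tax collected from sellers, supply shifts: qs = 3(p − 10) + 59.
New equilibrium: consumers pay $17, sellers receive $7, q = 80. (Wedge: pb − ps = 10.)
ΔCS is the trapezoid between Q = 80 and Q = 92 of height $6: ½ · (92 + 80) · 6 = $516.

Consumer surplus falls by $516.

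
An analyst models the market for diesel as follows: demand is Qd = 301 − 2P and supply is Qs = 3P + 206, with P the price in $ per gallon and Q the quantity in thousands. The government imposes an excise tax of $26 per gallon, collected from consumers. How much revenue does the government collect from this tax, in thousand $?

Tax revenue = $6026.8 thousand.

Without the tax, 301 − 2P = 3P + 206 gives 5P = 95, so P* = $19 and Q* = 263.
With the tax collected from consumers, demand (in seller-price terms) shifts: Qd = 301 − 2(P + 26).
New equilibrium: consumers pay $34.6, sellers receive $8.6, Q = 231.8. (Wedge: Pb − Ps = 26.)
Revenue = t · Q = 26 · 231.8 = $6026.8.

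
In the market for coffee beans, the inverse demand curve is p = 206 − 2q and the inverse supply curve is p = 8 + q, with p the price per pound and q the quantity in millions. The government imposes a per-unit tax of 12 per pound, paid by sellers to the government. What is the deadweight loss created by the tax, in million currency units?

Deadweight loss = 24 million.

Rewrite in direct form: qd = 103 − 0.5p and qs = p − 8.
Before the tax: set 103 − 0.5p = p − 8 → p* = 74, q* = 66.
With the tax collected from sellers, supply shifts: qs = (p − 12) − 8.
New equilibrium: consumers pay 82, sellers receive 70, q = 62. (Wedge: pb − ps = 12.)
Quantity falls by |ΔQ| = |66 − 62| = 4.
DWL = ½ · t · |ΔQ| = ½ · 12 · 4 = 24.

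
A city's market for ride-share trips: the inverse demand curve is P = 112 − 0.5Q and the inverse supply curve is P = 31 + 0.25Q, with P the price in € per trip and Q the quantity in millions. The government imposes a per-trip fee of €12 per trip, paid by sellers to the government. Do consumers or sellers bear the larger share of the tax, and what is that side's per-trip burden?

Consumers bear the larger share: €8 per trip.

Inverting to Q(P) form: Qd = 224 − 2P; Qs = 4P − 124.
Before the tax: set 224 − 2P = 4P − 124 → P* = €58, Q* = 108.
With the tax collected from sellers, supply shifts: Qs = 4(P − 12) − 124.
New equilibrium: consumers pay €66, sellers receive €54, Q = 92. (Wedge: Pb − Ps = 12.)
Per-trip burden: consumers €8, sellers €4.
Consumers take the larger share because demand is less price-elastic here (demand slope 2 vs supply slope 4).
The less price-elastic side of the market bears the larger share of a per-unit tax.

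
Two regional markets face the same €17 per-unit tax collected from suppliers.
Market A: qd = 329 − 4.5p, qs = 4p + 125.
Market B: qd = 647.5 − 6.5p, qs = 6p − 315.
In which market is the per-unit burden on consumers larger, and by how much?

Market B, by €0.16.

Market A: pre-tax p* = €24, q* = 221; post-tax q = 185; per-unit burden on consumers = €8.
Market B: pre-tax p* = €77, q* = 147; post-tax q = 93.96; per-unit burden on consumers = €8.16.
Difference: €8 vs €8.16 → market B is larger by €0.16.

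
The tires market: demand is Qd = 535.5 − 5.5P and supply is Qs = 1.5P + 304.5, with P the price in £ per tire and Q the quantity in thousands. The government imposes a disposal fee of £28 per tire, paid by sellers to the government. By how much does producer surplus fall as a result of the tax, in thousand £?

Producer surplus falls by £7425 thousand.

Before the tax: set 535.5 − 5.5P = 1.5P + 304.5 → P* = £33, Q* = 354.
With the tax collected from sellers, supply shifts: Qs = 1.5(P − 28) + 304.5.
Solving gives Q = 321 with consumers paying £39 and sellers receiving £11 (the £28 wedge).
ΔPS is the trapezoid between Q = 321 and Q = 354 of height £22: ½ · (354 + 321) · 22 = £7425.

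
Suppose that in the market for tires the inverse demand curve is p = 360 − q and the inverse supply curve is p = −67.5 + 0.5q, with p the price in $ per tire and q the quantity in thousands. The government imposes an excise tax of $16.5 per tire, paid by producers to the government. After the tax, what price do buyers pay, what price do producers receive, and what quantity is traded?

Rewrite in direct form: qd = 360 − p and qs = 2p + 135.
Without the tax, 360 − p = 2p + 135 gives 3p = 225, so p* = $75 and q* = 285.
With the tax collected from producers, supply shifts: qs = 2(p − 16.5) + 135.
Solving gives q = 274 with buyers paying $86 and producers receiving $69.5 (the $16.5 wedge).

Buyers pay $86; producers receive $69.5; quantity = 274.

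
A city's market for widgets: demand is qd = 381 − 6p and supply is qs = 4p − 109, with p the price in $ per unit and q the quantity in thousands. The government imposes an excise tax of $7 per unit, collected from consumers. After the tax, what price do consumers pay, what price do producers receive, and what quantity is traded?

Without the tax, 381 − 6p = 4p − 109 gives 10p = 490, so p* = $49 and q* = 87.
With the tax collected from consumers, demand (in seller-price terms) shifts: qd = 381 − 6(p + 7).
Solving gives q = 70.2 with consumers paying $51.8 and producers receiving $44.8 (the $7 wedge).

Consumers pay $51.8; producers receive $44.8; quantity = 70.2.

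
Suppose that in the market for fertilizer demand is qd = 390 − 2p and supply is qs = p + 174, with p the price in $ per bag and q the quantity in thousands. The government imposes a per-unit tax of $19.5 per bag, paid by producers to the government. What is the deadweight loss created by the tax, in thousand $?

Deadweight loss = $126.75 thousand.

Without the tax, 390 − 2p = p + 174 gives 3p = 216, so p* = $72 and q* = 246.
With the tax collected from producers, supply shifts: qs = (p − 19.5) + 174.
Solving gives q = 233 with buyers paying $78.5 and producers receiving $59 (the $19.5 wedge).
Quantity falls by |ΔQ| = |246 − 233| = 13.
DWL = ½ · t · |ΔQ| = ½ · 19.5 · 13 = $126.75.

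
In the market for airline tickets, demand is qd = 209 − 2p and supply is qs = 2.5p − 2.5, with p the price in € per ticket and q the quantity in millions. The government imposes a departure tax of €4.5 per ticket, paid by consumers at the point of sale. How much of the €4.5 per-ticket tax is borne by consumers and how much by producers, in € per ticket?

Consumers bear €2.5 per ticket; producers bear €2 per ticket.

Without the tax, 209 − 2p = 2.5p − 2.5 gives 4.5p = 211.5, so p* = €47 and q* = 115.
With the tax collected from consumers, demand (in seller-price terms) shifts: qd = 209 − 2(p + 4.5).
Solving gives q = 110 with consumers paying €49.5 and producers receiving €45 (the €4.5 wedge).
Burden on consumers: €2.5; on producers: €2. (They sum to €4.5.)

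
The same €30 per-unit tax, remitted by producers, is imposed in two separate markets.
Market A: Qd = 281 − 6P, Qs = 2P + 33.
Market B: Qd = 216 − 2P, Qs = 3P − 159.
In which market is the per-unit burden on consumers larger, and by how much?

Market A: pre-tax P* = €31, Q* = 95; post-tax Q = 50; per-unit burden on consumers = €7.5.
Market B: pre-tax P* = €75, Q* = 66; post-tax Q = 30; per-unit burden on consumers = €18.
Difference: €7.5 vs €18 → market B is larger by €10.5.

Market B, by €10.5.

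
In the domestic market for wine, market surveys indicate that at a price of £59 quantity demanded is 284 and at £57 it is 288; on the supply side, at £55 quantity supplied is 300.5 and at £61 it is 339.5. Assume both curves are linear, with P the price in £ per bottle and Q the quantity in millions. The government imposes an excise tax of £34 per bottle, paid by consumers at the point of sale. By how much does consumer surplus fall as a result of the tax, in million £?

Demand slope: (288 − 284)/(57 − 59) = -2, so Qd = 402 − 2P.
Supply slope: (339.5 − 300.5)/(61 − 55) = 6.5, so Qs = 6.5P − 57.
Without the tax, 402 − 2P = 6.5P − 57 gives 8.5P = 459, so P* = £54 and Q* = 294.
With the tax collected from consumers, demand (in seller-price terms) shifts: Qd = 402 − 2(P + 34).
New equilibrium: consumers pay £80, sellers receive £46, Q = 242. (Wedge: Pb − Ps = 34.)
ΔCS is the trapezoid between Q = 242 and Q = 294 of height £26: ½ · (294 + 242) · 26 = £6968.

Consumer surplus falls by £6968 million.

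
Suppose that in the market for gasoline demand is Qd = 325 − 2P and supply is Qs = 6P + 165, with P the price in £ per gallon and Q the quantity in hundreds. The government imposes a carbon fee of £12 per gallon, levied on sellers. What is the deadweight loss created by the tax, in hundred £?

Deadweight loss = £108 hundred.

Without the tax, 325 − 2P = 6P + 165 gives 8P = 160, so P* = £20 and Q* = 285.
With the tax collected from sellers, supply shifts: Qs = 6(P − 12) + 165.
New equilibrium: buyers pay £29, sellers receive £17, Q = 267. (Wedge: Pb − Ps = 12.)
Quantity falls by |ΔQ| = |285 − 267| = 18.
DWL = ½ · t · |ΔQ| = ½ · 12 · 18 = £108.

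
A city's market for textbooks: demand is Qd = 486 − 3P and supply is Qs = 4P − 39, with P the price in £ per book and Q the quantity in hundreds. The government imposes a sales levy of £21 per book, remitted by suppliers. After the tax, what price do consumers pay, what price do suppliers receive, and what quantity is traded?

Without the tax, 486 − 3P = 4P − 39 gives 7P = 525, so P* = £75 and Q* = 261.
With the tax collected from suppliers, supply shifts: Qs = 4(P − 21) − 39.
New equilibrium: consumers pay £87, suppliers receive £66, Q = 225. (Wedge: Pb − Ps = 21.)
The less price-elastic side of the market bears the larger share of a per-unit tax.

Consumers pay £87; suppliers receive £66; quantity = 225.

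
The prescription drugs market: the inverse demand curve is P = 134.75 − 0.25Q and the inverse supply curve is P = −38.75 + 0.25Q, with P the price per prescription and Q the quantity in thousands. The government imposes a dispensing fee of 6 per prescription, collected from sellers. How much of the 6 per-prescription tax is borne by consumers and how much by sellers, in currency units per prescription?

Consumers bear 3 per prescription; sellers bear 3 per prescription.

Rewrite in direct form: Qd = 539 − 4P and Qs = 4P + 155.
Without the tax, 539 − 4P = 4P + 155 gives 8P = 384, so P* = 48 and Q* = 347.
With the tax collected from sellers, supply shifts: Qs = 4(P − 6) + 155.
New equilibrium: consumers pay 51, sellers receive 45, Q = 335. (Wedge: Pb − Ps = 6.)
Burden on consumers: 3; on sellers: 3. (They sum to 6.)
The less price-elastic side of the market bears the larger share of a per-unit tax.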